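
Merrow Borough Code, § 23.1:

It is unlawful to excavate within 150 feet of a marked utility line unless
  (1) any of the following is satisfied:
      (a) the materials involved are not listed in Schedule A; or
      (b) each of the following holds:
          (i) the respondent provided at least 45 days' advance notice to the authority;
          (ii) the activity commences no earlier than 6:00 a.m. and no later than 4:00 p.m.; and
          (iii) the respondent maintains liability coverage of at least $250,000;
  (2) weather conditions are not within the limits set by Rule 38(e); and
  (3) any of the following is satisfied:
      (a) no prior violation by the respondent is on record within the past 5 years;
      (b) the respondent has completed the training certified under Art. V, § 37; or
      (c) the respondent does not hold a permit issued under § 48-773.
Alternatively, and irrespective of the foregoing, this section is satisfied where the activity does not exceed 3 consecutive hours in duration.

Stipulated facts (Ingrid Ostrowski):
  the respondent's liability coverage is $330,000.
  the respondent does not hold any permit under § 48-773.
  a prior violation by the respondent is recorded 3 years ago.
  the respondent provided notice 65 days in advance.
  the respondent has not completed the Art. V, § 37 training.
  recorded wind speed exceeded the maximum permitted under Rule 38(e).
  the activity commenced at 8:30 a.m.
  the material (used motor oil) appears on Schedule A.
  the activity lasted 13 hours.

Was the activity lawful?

Yes — lawful.

(a) not (Schedule A material) — fails.
(i) ≥45 days' notice — met.
(ii) start within hours — holds.
(iii) coverage ≥ $250,000 — satisfied.
(b): T AND T AND T → true.
So (1) is satisfied (F OR T).
(2) not (weather ok) — satisfied.
(a) no prior violation — not satisfied.
(b) training certified — not satisfied.
(c) not (holds permit) — satisfied.
(3) = F OR F OR T = true.
Overall: T AND T AND T → true.
Exception (≤ 3 hrs duration) — not satisfied.
Result: main true OR exception false → true.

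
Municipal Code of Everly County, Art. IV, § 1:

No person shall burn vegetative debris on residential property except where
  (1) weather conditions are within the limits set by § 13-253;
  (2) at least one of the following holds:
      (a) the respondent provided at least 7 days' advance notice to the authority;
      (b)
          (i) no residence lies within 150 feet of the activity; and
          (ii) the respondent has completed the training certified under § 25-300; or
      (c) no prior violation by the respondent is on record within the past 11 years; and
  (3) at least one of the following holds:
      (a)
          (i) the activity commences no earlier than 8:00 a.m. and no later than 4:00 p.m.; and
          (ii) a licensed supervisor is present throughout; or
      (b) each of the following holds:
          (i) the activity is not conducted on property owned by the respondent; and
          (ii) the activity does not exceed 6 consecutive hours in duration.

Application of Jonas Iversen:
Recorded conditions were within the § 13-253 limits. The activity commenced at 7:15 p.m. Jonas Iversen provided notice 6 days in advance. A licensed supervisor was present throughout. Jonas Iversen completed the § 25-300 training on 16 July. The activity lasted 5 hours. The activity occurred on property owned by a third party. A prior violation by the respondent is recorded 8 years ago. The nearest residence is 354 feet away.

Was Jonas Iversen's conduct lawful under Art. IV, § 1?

Yes — lawful.

(1) weather ok — satisfied.
(a) ≥7 days' notice — not met.
(i) no residence in 150 ft — holds.
(ii) training certified — met.
(b): T AND T → true.
(c) no prior violation — fails.
(2) = F OR T OR F = true.
(i) start within hours — not satisfied.
(ii) supervisor present — satisfied.
(a) = F AND T = false.
(i) not (own property) — met.
(ii) ≤ 6 hrs duration — holds.
(b) = T AND T = true.
(3) = F OR T = true.
So Overall is satisfied (T AND T AND T).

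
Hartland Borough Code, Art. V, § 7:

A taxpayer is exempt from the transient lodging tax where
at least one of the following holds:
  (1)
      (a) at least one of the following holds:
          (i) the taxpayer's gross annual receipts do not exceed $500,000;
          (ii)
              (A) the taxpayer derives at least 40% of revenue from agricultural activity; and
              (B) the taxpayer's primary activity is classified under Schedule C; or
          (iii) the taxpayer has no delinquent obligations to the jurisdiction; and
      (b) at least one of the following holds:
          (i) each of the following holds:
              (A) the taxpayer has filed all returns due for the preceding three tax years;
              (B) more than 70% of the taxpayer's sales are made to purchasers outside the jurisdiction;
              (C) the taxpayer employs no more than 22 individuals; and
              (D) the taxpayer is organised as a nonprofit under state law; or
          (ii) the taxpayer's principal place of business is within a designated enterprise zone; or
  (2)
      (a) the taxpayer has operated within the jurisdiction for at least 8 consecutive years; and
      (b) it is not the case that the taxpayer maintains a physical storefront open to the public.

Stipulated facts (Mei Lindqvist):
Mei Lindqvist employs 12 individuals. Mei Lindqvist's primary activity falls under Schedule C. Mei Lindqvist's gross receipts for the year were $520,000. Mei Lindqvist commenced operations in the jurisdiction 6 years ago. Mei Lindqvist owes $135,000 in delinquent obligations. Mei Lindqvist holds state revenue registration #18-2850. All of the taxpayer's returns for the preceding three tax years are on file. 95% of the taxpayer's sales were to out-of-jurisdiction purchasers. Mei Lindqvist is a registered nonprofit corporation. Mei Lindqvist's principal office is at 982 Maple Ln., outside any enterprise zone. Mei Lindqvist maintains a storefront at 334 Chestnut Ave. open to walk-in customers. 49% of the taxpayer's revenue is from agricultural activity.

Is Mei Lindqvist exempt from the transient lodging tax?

(i) receipts ≤ $500,000 — not satisfied.
(A) ≥40% agricultural — holds.
(B) Schedule C activity — met.
So (ii) is satisfied (T AND T).
(iii) no delinquency — not satisfied.
(a) = F OR T OR F = true.
(A) returns current — met.
(B) >70% out-of-jur. sales — holds.
(C) ≤ 22 employees — holds.
(D) nonprofit — met.
So (i) is satisfied (T AND T AND T AND T).
(ii) in enterprise zone — not satisfied.
(b): T OR F → true.
So (1) is satisfied (T AND T).
(a) ≥ 8 yrs in jurisdiction — not met.
(b) not (has storefront) — fails.
(2): F AND F → false.
Overall: T OR F → true.

Yes — exempt.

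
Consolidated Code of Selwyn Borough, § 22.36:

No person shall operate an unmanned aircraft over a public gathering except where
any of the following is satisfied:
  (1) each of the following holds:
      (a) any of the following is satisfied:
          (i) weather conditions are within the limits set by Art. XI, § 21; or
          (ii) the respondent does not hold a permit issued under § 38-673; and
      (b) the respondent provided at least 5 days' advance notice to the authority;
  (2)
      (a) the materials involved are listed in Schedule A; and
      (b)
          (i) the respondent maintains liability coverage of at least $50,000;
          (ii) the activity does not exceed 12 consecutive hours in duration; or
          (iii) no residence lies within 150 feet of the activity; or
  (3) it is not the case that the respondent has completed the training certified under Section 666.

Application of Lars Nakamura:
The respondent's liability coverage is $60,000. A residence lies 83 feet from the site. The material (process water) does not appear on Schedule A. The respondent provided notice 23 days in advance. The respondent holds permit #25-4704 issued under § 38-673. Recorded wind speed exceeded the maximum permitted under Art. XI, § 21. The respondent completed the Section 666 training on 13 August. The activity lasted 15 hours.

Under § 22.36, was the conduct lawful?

No — unlawful.

(i) weather ok — not satisfied.
(ii) not (holds permit) — not satisfied.
So (a) is not satisfied (F OR F).
(b) ≥5 days' notice — met.
(1): F AND T → false.
(a) Schedule A material — fails.
(i) coverage ≥ $50,000 — holds.
(ii) ≤ 12 hrs duration — not met.
(iii) no residence in 150 ft — fails.
(b): T OR F OR F → true.
So (2) is not satisfied (F AND T).
(3) not (training certified) — fails.
So Overall is not satisfied (F OR F OR F).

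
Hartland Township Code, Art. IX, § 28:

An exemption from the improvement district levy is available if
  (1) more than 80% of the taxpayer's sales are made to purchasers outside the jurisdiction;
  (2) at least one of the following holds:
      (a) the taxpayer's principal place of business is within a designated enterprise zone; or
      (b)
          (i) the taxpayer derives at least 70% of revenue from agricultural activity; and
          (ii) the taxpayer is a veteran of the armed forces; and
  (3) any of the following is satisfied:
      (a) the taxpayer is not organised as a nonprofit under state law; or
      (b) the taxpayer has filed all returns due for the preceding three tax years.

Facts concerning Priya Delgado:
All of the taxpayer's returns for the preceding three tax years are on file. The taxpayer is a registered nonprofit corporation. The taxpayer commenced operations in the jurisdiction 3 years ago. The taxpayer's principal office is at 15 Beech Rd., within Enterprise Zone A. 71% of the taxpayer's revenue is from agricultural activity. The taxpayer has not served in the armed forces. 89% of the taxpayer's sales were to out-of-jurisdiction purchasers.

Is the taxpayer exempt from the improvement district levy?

(1) >80% out-of-jur. sales — met.
(a) in enterprise zone — holds.
(i) ≥70% agricultural — met.
(ii) veteran — not satisfied.
(b) = T AND F = false.
(2) = T OR F = true.
(a) not (nonprofit) — not met.
(b) returns current — satisfied.
So (3) is satisfied (F OR T).
So Overall is satisfied (T AND T AND T).

Yes — exempt.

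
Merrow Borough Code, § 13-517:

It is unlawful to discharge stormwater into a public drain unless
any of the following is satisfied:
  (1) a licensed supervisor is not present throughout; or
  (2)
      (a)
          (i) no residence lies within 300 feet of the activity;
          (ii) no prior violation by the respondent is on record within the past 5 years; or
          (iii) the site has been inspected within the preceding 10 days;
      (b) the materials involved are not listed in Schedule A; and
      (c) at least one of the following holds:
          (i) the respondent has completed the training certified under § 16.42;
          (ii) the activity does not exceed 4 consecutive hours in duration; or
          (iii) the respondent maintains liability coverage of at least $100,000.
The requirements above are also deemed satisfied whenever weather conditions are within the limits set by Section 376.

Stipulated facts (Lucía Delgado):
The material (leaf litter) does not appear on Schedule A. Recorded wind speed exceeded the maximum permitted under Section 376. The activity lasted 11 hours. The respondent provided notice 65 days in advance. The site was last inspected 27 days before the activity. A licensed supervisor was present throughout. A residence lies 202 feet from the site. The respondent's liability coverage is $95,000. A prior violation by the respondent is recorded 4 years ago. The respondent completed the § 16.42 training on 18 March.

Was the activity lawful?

No — unlawful.

(1) not (supervisor present) — not met.
(i) no residence in 300 ft — not satisfied.
(ii) no prior violation — fails.
(iii) site inspected — not satisfied.
(a): F OR F OR F → false.
(b) not (Schedule A material) — satisfied.
(i) training certified — satisfied.
(ii) ≤ 4 hrs duration — fails.
(iii) coverage ≥ $100,000 — not met.
So (c) is satisfied (T OR F OR F).
(2): F AND T AND T → false.
Overall: F OR F → false.
Exception (weather ok) — not satisfied.
Result: main false OR exception false → false.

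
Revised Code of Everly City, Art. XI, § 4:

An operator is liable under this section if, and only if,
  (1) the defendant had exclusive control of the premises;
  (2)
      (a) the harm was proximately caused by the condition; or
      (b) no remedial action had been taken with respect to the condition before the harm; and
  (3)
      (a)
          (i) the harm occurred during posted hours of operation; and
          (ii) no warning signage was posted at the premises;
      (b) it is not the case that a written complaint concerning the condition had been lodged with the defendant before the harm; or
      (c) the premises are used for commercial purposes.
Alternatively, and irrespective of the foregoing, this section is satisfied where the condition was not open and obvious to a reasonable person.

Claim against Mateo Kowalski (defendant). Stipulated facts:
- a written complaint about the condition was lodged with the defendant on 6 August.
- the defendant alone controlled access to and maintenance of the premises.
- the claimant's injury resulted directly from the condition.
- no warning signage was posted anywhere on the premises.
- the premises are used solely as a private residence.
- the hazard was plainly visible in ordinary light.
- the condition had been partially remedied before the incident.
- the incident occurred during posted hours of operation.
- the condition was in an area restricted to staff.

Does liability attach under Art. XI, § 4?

(1) exclusive control — holds.
(a) proximate cause — holds.
(b) no remedial action — not satisfied.
So (2) is satisfied (T OR F).
(i) during posted hours — holds.
(ii) no signage posted — holds.
(a) = T AND T = true.
(b) not (complaint lodged) — not met.
(c) commercial use — fails.
So (3) is satisfied (T OR F OR F).
Overall: T AND T AND T → true.
Exception (not open/obvious) — not satisfied.
Result: main true OR exception false → true.

Yes — liable.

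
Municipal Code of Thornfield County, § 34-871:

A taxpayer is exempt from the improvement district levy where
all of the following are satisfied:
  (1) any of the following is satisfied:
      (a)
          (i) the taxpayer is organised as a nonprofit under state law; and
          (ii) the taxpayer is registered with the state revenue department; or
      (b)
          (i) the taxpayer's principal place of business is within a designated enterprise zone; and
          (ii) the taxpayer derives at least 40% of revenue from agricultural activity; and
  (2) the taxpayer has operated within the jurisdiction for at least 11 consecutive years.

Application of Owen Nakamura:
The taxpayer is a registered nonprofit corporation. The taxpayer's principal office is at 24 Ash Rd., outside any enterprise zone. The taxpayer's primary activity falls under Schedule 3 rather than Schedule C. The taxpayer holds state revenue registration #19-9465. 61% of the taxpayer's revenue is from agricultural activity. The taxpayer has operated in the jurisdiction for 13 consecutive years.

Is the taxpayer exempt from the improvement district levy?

(i) nonprofit — met.
(ii) state-registered — holds.
(a): T AND T → true.
(i) in enterprise zone — not satisfied.
(ii) ≥40% agricultural — met.
So (b) is not satisfied (F AND T).
(1): T OR F → true.
(2) ≥ 11 yrs in jurisdiction — met.
So Overall is satisfied (T AND T).

Yes — exempt.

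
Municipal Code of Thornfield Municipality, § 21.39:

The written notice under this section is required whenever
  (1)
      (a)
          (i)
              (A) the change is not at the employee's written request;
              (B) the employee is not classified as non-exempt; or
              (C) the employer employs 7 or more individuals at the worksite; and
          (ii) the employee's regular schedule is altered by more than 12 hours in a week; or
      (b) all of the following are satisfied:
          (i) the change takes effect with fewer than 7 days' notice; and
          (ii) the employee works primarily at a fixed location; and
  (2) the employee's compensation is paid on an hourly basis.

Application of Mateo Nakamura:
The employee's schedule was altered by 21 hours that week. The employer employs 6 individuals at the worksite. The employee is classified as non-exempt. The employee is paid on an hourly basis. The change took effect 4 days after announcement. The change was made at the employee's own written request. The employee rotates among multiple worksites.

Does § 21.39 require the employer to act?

No — not required.

(A) not employee-requested — not satisfied.
(B) not (non-exempt) — fails.
(C) ≥ 7 at site — not met.
(i) = F OR F OR F = false.
(ii) schedule shift > 12h — satisfied.
(a): F AND T → false.
(i) < 7 days' notice — met.
(ii) fixed location — not met.
So (b) is not satisfied (T AND F).
So (1) is not satisfied (F OR F).
(2) hourly-paid — holds.
Overall: F AND T → false.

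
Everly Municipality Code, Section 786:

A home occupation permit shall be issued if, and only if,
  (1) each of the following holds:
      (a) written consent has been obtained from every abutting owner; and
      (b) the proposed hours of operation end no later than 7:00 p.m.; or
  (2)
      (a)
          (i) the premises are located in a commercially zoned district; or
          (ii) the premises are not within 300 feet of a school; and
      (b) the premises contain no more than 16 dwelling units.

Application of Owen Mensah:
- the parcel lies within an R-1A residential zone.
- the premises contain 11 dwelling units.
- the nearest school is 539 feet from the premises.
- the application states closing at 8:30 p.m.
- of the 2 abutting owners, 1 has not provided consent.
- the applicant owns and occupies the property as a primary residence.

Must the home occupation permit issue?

Yes — granted.

(a) all abutters consent — not satisfied.
(b) closes by 7 p.m. — not met.
So (1) is not satisfied (F AND F).
(i) commercially zoned — not met.
(ii) ≥300 ft from school — holds.
(a): F OR T → true.
(b) ≤ 16 units — met.
(2) = T AND T = true.
Overall = F OR T = true.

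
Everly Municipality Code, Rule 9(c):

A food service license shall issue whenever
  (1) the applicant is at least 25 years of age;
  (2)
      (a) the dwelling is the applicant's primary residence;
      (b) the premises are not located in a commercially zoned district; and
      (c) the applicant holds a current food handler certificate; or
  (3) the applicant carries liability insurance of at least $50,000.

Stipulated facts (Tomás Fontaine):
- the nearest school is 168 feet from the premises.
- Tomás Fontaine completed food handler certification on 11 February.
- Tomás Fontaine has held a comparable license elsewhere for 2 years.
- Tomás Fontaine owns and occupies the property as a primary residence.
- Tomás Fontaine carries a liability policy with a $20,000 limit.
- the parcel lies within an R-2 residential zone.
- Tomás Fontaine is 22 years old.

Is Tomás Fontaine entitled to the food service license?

Yes — granted.

(1) age ≥ 25 — fails.
(a) primary residence — met.
(b) not (commercially zoned) — holds.
(c) food handler cert. — satisfied.
(2): T AND T AND T → true.
(3) insurance ≥ $50,000 — not met.
So Overall is satisfied (F OR T OR F).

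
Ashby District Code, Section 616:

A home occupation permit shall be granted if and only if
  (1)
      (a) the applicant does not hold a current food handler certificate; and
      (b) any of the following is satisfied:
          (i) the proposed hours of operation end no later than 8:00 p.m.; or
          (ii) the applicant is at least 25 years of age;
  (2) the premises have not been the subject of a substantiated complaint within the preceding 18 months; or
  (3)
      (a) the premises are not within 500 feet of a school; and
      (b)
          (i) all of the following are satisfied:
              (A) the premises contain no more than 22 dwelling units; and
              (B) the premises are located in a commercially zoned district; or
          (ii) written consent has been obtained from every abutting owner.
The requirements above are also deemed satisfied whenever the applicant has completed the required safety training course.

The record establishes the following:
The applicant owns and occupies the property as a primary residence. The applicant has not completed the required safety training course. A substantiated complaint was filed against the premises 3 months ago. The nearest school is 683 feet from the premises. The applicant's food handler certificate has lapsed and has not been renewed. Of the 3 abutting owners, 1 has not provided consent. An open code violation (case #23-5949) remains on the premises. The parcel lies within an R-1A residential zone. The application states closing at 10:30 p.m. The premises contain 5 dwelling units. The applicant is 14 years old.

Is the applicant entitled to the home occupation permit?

No — denied.

(a) not (food handler cert.) — satisfied.
(i) closes by 8 p.m. — not met.
(ii) age ≥ 25 — fails.
(b): F OR F → false.
(1): T AND F → false.
(2) no complaint in 18 mo. — not satisfied.
(a) ≥500 ft from school — met.
(A) ≤ 22 units — satisfied.
(B) commercially zoned — fails.
So (i) is not satisfied (T AND F).
(ii) all abutters consent — not met.
So (b) is not satisfied (F OR F).
So (3) is not satisfied (T AND F).
Overall: F OR F OR F → false.
Exception (safety training) — not satisfied.
Result: main false OR exception false → false.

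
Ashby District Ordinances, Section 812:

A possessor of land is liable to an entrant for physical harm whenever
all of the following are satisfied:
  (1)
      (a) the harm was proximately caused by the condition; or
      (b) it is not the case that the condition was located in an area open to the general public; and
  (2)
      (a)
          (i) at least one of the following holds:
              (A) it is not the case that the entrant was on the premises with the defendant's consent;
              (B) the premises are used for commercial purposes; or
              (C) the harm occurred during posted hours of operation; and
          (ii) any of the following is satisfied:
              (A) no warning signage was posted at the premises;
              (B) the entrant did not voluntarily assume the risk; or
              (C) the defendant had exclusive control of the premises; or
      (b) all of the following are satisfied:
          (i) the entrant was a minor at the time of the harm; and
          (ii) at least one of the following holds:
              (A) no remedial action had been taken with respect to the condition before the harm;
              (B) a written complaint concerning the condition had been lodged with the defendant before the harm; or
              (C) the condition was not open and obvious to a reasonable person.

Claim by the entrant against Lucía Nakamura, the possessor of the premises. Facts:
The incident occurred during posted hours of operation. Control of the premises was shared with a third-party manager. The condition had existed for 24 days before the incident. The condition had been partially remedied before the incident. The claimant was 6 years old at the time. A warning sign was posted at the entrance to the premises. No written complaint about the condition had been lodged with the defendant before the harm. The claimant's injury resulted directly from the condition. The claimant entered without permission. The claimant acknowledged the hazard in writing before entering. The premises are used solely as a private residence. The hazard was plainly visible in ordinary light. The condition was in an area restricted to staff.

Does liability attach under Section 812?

(a) proximate cause — holds.
(b) not (public area) — met.
So (1) is satisfied (T OR T).
(A) not (consent to enter) — met.
(B) commercial use — fails.
(C) during posted hours — met.
(i): T OR F OR T → true.
(A) no signage posted — fails.
(B) no assumed risk — not satisfied.
(C) exclusive control — not met.
So (ii) is not satisfied (F OR F OR F).
So (a) is not satisfied (T AND F).
(i) entrant a minor — holds.
(A) no remedial action — not satisfied.
(B) complaint lodged — not met.
(C) not open/obvious — not satisfied.
So (ii) is not satisfied (F OR F OR F).
(b) = T AND F = false.
So (2) is not satisfied (F OR F).
Overall = T AND F = false.

No — not liable.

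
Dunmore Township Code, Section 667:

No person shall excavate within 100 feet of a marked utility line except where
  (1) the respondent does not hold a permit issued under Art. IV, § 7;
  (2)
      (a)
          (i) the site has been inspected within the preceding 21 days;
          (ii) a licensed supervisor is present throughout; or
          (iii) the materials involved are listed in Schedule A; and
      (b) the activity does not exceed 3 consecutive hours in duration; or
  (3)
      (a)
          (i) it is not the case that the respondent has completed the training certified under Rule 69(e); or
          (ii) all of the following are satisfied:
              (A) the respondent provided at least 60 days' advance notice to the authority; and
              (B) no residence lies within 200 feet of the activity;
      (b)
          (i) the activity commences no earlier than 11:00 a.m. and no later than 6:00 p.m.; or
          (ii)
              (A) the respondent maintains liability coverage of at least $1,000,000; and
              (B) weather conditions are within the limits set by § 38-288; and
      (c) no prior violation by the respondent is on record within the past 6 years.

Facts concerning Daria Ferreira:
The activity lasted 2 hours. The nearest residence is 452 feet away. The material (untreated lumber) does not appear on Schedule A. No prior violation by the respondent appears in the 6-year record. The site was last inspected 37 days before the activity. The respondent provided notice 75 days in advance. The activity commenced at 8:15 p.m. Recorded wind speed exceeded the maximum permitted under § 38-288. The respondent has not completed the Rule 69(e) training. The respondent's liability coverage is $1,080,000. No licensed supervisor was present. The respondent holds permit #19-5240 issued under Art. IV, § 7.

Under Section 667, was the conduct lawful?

No — unlawful.

(1) not (holds permit) — not satisfied.
(i) site inspected — fails.
(ii) supervisor present — not met.
(iii) Schedule A material — fails.
(a): F OR F OR F → false.
(b) ≤ 3 hrs duration — satisfied.
(2) = F AND T = false.
(i) not (training certified) — holds.
(A) ≥60 days' notice — holds.
(B) no residence in 200 ft — holds.
(ii): T AND T → true.
(a) = T OR T = true.
(i) start within hours — fails.
(A) coverage ≥ $1,000,000 — met.
(B) weather ok — not met.
(ii) = T AND F = false.
(b) = F OR F = false.
(c) no prior violation — holds.
(3): T AND F AND T → false.
Overall = F OR F OR F = false.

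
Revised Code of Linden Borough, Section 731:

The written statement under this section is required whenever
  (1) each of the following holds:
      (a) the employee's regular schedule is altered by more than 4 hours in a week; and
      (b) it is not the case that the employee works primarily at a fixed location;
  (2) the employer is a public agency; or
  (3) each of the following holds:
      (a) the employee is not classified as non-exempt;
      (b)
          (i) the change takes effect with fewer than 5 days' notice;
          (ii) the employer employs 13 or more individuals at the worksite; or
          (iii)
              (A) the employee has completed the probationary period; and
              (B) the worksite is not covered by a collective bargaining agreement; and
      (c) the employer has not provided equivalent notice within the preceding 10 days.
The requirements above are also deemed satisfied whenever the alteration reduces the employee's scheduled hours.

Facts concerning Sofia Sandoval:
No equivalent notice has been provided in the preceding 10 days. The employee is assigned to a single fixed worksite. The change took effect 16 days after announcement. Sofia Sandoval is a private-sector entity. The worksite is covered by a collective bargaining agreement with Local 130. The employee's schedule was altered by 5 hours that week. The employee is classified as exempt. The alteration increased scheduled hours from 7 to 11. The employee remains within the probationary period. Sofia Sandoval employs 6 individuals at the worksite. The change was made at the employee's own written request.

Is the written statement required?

No — not required.

(a) schedule shift > 4h — met.
(b) not (fixed location) — not met.
So (1) is not satisfied (T AND F).
(2) public agency — not satisfied.
(a) not (non-exempt) — met.
(i) < 5 days' notice — not met.
(ii) ≥ 13 at site — fails.
(A) past probation — not met.
(B) no CBA — not satisfied.
(iii): F AND F → false.
So (b) is not satisfied (F OR F OR F).
(c) no recent notice — met.
(3) = T AND F AND T = false.
Overall = F OR F OR F = false.
Exception (hours reduced) — not satisfied.
Result: main false OR exception false → false.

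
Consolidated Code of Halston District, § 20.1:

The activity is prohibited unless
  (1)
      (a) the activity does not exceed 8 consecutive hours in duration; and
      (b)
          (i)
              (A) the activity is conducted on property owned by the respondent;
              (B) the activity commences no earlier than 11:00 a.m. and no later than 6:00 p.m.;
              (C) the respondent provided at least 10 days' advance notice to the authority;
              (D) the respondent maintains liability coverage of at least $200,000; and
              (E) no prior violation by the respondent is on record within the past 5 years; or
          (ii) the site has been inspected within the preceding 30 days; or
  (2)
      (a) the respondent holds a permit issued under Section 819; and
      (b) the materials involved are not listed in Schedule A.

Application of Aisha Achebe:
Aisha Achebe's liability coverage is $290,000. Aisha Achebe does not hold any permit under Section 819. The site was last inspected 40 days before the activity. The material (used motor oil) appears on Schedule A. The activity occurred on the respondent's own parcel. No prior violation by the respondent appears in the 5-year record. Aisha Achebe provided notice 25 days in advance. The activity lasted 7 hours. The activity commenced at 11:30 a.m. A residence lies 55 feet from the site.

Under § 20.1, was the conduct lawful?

Yes — lawful.

(a) ≤ 8 hrs duration — satisfied.
(A) own property — satisfied.
(B) start within hours — holds.
(C) ≥10 days' notice — satisfied.
(D) coverage ≥ $200,000 — holds.
(E) no prior violation — satisfied.
So (i) is satisfied (T AND T AND T AND T AND T).
(ii) site inspected — not satisfied.
(b) = T OR F = true.
So (1) is satisfied (T AND T).
(a) holds permit — not satisfied.
(b) not (Schedule A material) — not satisfied.
So (2) is not satisfied (F AND F).
Overall: T OR F → true.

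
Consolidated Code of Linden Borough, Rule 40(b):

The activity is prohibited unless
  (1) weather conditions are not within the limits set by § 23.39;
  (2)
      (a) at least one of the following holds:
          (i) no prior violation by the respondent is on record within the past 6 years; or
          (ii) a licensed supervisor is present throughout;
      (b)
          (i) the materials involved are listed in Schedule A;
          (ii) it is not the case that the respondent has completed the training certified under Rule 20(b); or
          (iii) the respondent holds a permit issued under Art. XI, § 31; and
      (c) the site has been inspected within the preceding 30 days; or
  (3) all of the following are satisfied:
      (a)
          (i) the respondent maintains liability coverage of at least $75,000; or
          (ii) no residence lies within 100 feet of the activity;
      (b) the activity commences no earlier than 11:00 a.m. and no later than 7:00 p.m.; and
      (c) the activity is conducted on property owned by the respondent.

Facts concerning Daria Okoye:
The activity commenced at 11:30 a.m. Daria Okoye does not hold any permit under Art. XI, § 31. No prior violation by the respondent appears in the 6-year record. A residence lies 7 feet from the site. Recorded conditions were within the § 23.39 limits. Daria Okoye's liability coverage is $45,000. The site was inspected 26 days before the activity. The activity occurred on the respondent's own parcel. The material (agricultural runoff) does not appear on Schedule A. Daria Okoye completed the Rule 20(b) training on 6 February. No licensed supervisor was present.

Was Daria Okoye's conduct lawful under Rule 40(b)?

No — unlawful.

(1) not (weather ok) — not satisfied.
(i) no prior violation — met.
(ii) supervisor present — not met.
(a) = T OR F = true.
(i) Schedule A material — not met.
(ii) not (training certified) — not met.
(iii) holds permit — fails.
(b) = F OR F OR F = false.
(c) site inspected — holds.
(2) = T AND F AND T = false.
(i) coverage ≥ $75,000 — fails.
(ii) no residence in 100 ft — not satisfied.
So (a) is not satisfied (F OR F).
(b) start within hours — met.
(c) own property — satisfied.
(3): F AND T AND T → false.
So Overall is not satisfied (F OR F OR F).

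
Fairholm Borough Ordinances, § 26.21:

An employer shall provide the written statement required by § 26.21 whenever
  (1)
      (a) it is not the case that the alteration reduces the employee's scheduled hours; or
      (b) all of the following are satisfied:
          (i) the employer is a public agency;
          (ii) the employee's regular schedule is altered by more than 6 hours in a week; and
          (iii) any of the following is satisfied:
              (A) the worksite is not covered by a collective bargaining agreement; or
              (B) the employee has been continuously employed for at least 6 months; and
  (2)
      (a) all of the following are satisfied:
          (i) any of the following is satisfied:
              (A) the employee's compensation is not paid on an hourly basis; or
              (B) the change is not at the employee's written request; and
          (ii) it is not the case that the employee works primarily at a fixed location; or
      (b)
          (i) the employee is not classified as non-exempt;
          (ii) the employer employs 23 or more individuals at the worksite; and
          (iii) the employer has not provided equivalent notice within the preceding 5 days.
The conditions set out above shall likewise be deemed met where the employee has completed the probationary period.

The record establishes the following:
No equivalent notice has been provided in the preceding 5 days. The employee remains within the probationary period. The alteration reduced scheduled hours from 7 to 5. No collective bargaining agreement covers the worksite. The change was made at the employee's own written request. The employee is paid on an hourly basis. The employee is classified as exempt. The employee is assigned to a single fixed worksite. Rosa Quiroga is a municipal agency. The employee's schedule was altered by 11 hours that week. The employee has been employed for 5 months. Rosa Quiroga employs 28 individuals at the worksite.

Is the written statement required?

(a) not (hours reduced) — not satisfied.
(i) public agency — satisfied.
(ii) schedule shift > 6h — met.
(A) no CBA — met.
(B) tenure ≥ 6 mo. — not satisfied.
(iii) = T OR F = true.
(b) = T AND T AND T = true.
So (1) is satisfied (F OR T).
(A) not (hourly-paid) — not satisfied.
(B) not employee-requested — not satisfied.
(i) = F OR F = false.
(ii) not (fixed location) — fails.
(a): F AND F → false.
(i) not (non-exempt) — holds.
(ii) ≥ 23 at site — met.
(iii) no recent notice — satisfied.
So (b) is satisfied (T AND T AND T).
(2): F OR T → true.
So Overall is satisfied (T AND T).
Exception (past probation) — not satisfied.
Result: main true OR exception false → true.

Yes — required.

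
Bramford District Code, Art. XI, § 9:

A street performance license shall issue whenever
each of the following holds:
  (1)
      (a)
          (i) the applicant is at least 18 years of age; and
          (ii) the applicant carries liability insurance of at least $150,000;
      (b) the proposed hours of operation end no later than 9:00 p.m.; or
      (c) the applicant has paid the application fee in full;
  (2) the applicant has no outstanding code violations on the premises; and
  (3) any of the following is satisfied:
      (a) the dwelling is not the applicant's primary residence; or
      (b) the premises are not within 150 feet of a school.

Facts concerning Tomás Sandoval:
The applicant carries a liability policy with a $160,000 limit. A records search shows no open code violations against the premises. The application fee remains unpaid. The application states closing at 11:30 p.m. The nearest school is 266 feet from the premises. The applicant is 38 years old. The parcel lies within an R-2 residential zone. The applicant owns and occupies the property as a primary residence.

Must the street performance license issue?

(i) age ≥ 18 — holds.
(ii) insurance ≥ $150,000 — holds.
So (a) is satisfied (T AND T).
(b) closes by 9 p.m. — fails.
(c) fee paid — not met.
So (1) is satisfied (T OR F OR F).
(2) no code violations — satisfied.
(a) not (primary residence) — fails.
(b) ≥150 ft from school — satisfied.
(3) = F OR T = true.
Overall: T AND T AND T → true.

Yes — granted.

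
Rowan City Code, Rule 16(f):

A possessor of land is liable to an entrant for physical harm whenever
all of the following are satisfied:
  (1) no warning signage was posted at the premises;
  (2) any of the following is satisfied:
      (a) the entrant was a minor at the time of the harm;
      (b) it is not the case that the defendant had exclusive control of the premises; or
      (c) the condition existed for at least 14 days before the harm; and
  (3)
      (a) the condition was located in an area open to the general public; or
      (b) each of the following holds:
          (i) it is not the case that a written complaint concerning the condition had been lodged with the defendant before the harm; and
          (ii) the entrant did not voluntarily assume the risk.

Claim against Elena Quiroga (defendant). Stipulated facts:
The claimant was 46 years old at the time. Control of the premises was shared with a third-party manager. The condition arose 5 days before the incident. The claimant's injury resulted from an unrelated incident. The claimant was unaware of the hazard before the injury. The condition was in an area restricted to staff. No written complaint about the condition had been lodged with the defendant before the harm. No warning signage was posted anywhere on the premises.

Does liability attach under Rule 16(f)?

(1) no signage posted — satisfied.
(a) entrant a minor — not met.
(b) not (exclusive control) — satisfied.
(c) condition ≥14 days old — not satisfied.
(2) = F OR T OR F = true.
(a) public area — not met.
(i) not (complaint lodged) — satisfied.
(ii) no assumed risk — holds.
(b): T AND T → true.
(3) = F OR T = true.
So Overall is satisfied (T AND T AND T).

Yes — liable.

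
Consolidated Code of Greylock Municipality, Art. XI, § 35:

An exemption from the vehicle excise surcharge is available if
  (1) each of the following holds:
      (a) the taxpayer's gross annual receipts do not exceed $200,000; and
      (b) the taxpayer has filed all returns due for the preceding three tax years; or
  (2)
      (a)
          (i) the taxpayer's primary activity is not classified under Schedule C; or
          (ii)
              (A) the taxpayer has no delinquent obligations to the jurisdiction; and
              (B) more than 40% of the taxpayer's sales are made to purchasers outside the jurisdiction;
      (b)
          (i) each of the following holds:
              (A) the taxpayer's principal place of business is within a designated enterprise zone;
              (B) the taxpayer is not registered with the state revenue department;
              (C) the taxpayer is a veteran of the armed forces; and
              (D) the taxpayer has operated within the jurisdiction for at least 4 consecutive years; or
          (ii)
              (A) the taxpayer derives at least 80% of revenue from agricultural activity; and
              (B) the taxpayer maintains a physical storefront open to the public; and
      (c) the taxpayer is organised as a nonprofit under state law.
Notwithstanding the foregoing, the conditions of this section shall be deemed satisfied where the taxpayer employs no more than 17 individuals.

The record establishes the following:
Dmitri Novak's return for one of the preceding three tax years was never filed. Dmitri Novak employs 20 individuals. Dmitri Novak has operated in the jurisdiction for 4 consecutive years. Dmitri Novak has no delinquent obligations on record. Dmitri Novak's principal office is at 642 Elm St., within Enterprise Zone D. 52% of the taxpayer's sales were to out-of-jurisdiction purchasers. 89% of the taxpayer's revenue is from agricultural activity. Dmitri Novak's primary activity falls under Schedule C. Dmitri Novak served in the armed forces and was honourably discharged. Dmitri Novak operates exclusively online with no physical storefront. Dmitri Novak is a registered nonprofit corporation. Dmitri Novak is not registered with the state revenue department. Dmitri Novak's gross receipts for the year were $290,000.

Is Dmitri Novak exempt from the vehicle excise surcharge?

Yes — exempt.

(a) receipts ≤ $200,000 — not met.
(b) returns current — not met.
(1): F AND F → false.
(i) not (Schedule C activity) — not satisfied.
(A) no delinquency — met.
(B) >40% out-of-jur. sales — met.
(ii): T AND T → true.
(a) = F OR T = true.
(A) in enterprise zone — holds.
(B) not (state-registered) — satisfied.
(C) veteran — holds.
(D) ≥ 4 yrs in jurisdiction — satisfied.
(i) = T AND T AND T AND T = true.
(A) ≥80% agricultural — satisfied.
(B) has storefront — not met.
(ii): T AND F → false.
(b): T OR F → true.
(c) nonprofit — satisfied.
(2) = T AND T AND T = true.
Overall: F OR T → true.
Exception (≤ 17 employees) — not satisfied.
Result: main true OR exception false → true.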